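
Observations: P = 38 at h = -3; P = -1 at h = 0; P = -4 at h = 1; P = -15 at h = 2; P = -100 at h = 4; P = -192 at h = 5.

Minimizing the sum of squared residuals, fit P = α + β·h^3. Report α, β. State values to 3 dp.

α = -2.409, β = -1.518

The normal system XᵀX·[α, β]ᵀ = XᵀP is [[6, 171]; [171, 20515]]·[α, β]ᵀ = [-274, -31550]ᵀ.
Determinant 6·20515 − 171² = 93849.
α = ((-274)·20515 − 171·(-31550))/93849 = -226060/93849; β = (6·(-31550) − 171·(-274))/93849 = -47482/31283.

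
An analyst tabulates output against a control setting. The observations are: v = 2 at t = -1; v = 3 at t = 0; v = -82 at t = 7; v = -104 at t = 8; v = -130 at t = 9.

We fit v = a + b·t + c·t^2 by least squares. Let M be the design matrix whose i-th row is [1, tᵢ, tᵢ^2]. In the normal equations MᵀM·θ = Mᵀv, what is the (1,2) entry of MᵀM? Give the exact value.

Row 1 ↔ basis 1, column 2 ↔ basis t, so (MᵀM)_{1,2} = Σᵢ t = (1)·(-1) + (1)·(0) + (1)·(7) + (1)·(8) + (1)·(9) = 23.

23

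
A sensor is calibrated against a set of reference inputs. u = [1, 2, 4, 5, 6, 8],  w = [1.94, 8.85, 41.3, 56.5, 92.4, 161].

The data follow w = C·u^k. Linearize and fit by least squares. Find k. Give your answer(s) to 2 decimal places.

Taking logs, ln w = k·ln u + ln C, so regress ln w on ln u.
Σln u = 7.5601, Σ(ln u)² = 12.5270, Σln w = 20.2057, Σln u·ln w = 31.8386.
Equations: 12.5270·k + 7.5601·ln C = 31.8386;  7.5601·k + 6·ln C = 20.2057.
Solving (det = 18.0074): k = 2.12550, ln C = 0.68946.

k = 2.13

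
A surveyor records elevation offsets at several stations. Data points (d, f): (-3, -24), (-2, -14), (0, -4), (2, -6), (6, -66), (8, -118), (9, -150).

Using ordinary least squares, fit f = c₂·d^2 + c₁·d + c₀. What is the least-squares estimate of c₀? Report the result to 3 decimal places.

c₀ = -2.647

XᵀX·[c₂, c₁, c₀]ᵀ = Xᵀf reads: 12066·c₂ + 1430·c₁ + 198·c₀ = -22374;  1430·c₂ + 198·c₁ + 20·c₀ = -2602;  198·c₂ + 20·c₁ + 7·c₀ = -382.
(Σd^2·d^2 = 12066, Σd^2·d = 1430, Σd^2 = 198, Σd·d = 198, Σd = 20, Σ1 = 7, Σd^2·f = -22374, Σd·f = -2602, Σf = -382.)
Solving the 3×3 system (Gaussian elimination) gives c₂ = -70873/35812, c₁ = 50817/35812, c₀ = -47405/17906.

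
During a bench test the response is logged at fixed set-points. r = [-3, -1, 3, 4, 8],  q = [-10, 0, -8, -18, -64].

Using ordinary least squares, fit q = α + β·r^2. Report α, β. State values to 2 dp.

Forming MᵀM = [[5, 99]; [99, 4515]] and Mᵀq = [-100, -4546]ᵀ gives MᵀM·[α, β]ᵀ = Mᵀq.
Eliminating β: 4515·(row 1) − 99·(row 2) gives 12774·α = 4515·(-100) − 99·(-4546) = -1446, so α = -241/2129.
Then β = ((-4546) − 99·(-241/2129))/4515 = -6415/6387.

α = -0.11, β = -1.00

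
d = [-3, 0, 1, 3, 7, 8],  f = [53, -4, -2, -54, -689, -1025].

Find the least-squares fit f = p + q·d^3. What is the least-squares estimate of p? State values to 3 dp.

The normal equations are: 6·p + 856·q = -1721;  856·p + 381252·q = -764018.
(Σ1 = 6, Σd^3 = 856, Σd^3·d^3 = 381252, Σf = -1721, Σd^3·f = -764018.)
Determinant 6·381252 − 856² = 1554776.
p = ((-1721)·381252 − 856·(-764018))/1554776 = -533821/388694; q = (6·(-764018) − 856·(-1721))/1554776 = -777733/388694.

p = -1.373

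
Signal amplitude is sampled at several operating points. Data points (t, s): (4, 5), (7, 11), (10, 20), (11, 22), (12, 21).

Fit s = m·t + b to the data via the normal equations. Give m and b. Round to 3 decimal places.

m = 2.238, b = -3.897

With design matrix M, MᵀM = [[430, 44]; [44, 5]] and Mᵀs = [791, 79]ᵀ.
Eliminating b: 5·(row 1) − 44·(row 2) gives 214·m = 5·791 − 44·79 = 479, so m = 479/214.
Then b = (79 − 44·(479/214))/5 = -417/107.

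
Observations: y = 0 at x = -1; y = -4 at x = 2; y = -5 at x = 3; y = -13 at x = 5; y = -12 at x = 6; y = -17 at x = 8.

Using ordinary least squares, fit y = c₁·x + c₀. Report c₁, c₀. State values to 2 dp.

Forming AᵀA = [[139, 23]; [23, 6]] and Aᵀy = [-296, -51]ᵀ gives AᵀA·[c₁, c₀]ᵀ = Aᵀy.
Δ = 139·6 − 23² = 305.
c₁ = ((-296)·6 − 23·(-51))/305 = -603/305; c₀ = (139·(-51) − 23·(-296))/305 = -281/305.

c₁ = -1.98, c₀ = -0.92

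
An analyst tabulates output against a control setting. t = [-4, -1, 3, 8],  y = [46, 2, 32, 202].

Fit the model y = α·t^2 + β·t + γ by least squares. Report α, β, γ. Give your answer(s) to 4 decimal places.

From the data, Σt^2·t^2 = 4434, Σt^2·t = 474, Σt^2 = 90, Σt·t = 90, Σt = 6, Σ1 = 4.
Right-hand side: Σt^2·y = 13954, Σt·y = 1526, Σy = 282.
Solving the 3×3 system (Gaussian elimination) gives α = 20201/6684, β = 6473/6684, γ = 1165/1114.

α = 3.0223, β = 0.9684, γ = 1.0458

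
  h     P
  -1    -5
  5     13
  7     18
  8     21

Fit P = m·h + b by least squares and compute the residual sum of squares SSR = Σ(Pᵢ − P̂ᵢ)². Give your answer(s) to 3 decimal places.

The normal equations are: 139·m + 19·b = 364;  19·m + 4·b = 47.
Eliminating b: 4·(row 1) − 19·(row 2) gives 195·m = 4·364 − 19·47 = 563, so m = 563/195.
Then b = (47 − 19·(563/195))/4 = -383/195.
Residuals: -29/195, 103/195, -16/65, -2/15; SSR = 74/195.

SSR = 0.379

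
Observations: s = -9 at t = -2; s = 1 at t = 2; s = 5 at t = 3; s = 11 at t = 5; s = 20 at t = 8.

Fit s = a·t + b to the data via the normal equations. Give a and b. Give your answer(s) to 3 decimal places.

Normal-equation sums: Σt·t = 106, Σt = 16, Σ1 = 5.
Moment sums: Σt·s = 250, Σs = 28.
So MᵀM·[a, b]ᵀ = Mᵀs: [[106, 16]; [16, 5]]·[a, b]ᵀ = [250, 28]ᵀ.
det = 106·5 − 16² = 274.
a = (250·5 − 16·28)/274 = 401/137; b = (106·28 − 16·250)/274 = -516/137.

a = 2.927, b = -3.766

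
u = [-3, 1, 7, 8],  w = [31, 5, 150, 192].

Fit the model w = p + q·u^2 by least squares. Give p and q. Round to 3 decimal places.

From the data, Σ1 = 4, Σu^2 = 123, Σu^2·u^2 = 6579.
For Mᵀw: Σw = 378, Σu^2·w = 19922.
MᵀM·[p, q]ᵀ = Mᵀw becomes [[4, 123]; [123, 6579]]·[p, q]ᵀ = [378, 19922]ᵀ.
Determinant 4·6579 − 123² = 11187.
p = (378·6579 − 123·19922)/11187 = 12152/3729; q = (4·19922 − 123·378)/11187 = 33194/11187.

p = 3.259, q = 2.967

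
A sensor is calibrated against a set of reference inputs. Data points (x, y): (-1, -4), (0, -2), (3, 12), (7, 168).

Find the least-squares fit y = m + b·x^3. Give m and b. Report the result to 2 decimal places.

Compute the Gram sums: Σ1 = 4, Σx^3 = 369, Σx^3·x^3 = 118379.
For Aᵀy: Σy = 174, Σx^3·y = 57952.
So AᵀA·[m, b]ᵀ = Aᵀy: [[4, 369]; [369, 118379]]·[m, b]ᵀ = [174, 57952]ᵀ.
Eliminating b: 118379·(row 1) − 369·(row 2) gives 337355·m = 118379·174 − 369·57952 = -786342, so m = -786342/337355.
Then b = (57952 − 369·(-786342/337355))/118379 = 167602/337355.

m = -2.33, b = 0.50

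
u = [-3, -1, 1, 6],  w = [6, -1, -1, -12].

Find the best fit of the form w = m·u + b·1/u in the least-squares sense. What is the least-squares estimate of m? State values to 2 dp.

m = -2.09

Forming MᵀM = [[47, 4]; [4, 77/36]] and Mᵀw = [-90, -4]ᵀ gives MᵀM·[m, b]ᵀ = Mᵀw.
Determinant 47·(77/36) − 4² = 3043/36.
m = ((-90)·(77/36) − 4·(-4))/(3043/36) = -6354/3043; b = (47·(-4) − 4·(-90))/(3043/36) = 6192/3043.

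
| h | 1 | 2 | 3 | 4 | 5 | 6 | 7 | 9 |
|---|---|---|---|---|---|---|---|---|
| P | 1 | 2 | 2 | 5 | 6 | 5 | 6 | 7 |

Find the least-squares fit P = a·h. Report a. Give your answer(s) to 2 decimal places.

Normal-equation sums: Σh·h = 221.
Moment sums: Σh·P = 196.
Normal equations: [[221]]·[a]ᵀ = [196]ᵀ.
a = 196/221 = 0.886878.

a = 0.89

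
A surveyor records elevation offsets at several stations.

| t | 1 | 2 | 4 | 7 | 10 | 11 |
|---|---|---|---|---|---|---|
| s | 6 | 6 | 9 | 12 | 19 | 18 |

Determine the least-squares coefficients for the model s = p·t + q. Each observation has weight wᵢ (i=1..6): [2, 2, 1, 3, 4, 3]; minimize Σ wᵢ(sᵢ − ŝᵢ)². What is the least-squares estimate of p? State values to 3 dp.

The normal system AᵀWA·[p, q]ᵀ = AᵀWs is [[936, 104]; [104, 15]]·[p, q]ᵀ = [1678, 199]ᵀ.
Determinant 936·15 − 104² = 3224.
p = (1678·15 − 104·199)/3224 = 2237/1612; q = (936·199 − 104·1678)/3224 = 113/31.

p = 1.388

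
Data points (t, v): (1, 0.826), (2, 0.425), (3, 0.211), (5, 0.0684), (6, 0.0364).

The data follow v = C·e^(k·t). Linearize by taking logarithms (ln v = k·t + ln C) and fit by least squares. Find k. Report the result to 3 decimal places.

Let Y = ln v. Fitting Y = k·t + ln C by least squares:
Σt = 17.0000, Σ(t)² = 75.0000, Σln v = -8.5983, Σt·ln v = -39.8612.
Equations: 75.0000·k + 17.0000·ln C = -39.8612;  17.0000·k + 5·ln C = -8.5983.
Δ = 75.0000·5 − (17.0000)² = 86.0000; k = (-39.8612·5 − 17.0000·-8.5983)/86.0000 = -0.61785, ln C = (75.0000·-8.5983 − 17.0000·-39.8612)/86.0000 = 0.38103.

k = -0.618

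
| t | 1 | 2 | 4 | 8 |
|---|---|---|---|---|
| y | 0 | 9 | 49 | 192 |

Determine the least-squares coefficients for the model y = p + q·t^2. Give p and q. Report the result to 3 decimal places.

Compute the Gram sums: Σ1 = 4, Σt^2 = 85, Σt^2·t^2 = 4369.
Right-hand side: Σy = 250, Σt^2·y = 13108.
Normal equations: [[4, 85]; [85, 4369]]·[p, q]ᵀ = [250, 13108]ᵀ.
Δ = 4·4369 − 85² = 10251.
p = (250·4369 − 85·13108)/10251 = -430/201; q = (4·13108 − 85·250)/10251 = 10394/3417.

p = -2.139, q = 3.042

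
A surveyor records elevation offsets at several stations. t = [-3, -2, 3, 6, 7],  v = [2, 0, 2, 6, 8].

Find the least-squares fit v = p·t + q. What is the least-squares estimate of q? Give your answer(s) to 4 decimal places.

q = 2.2077

Forming XᵀX = [[107, 11]; [11, 5]] and Xᵀv = [92, 18]ᵀ gives XᵀX·[p, q]ᵀ = Xᵀv.
Δ = 107·5 − 11² = 414.
p = (92·5 − 11·18)/414 = 131/207; q = (107·18 − 11·92)/414 = 457/207.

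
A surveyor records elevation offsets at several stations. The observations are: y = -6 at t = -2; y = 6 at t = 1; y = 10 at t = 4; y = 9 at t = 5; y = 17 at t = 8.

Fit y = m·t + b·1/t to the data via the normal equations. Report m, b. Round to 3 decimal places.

The normal equations are: 110·m + 5·b = 239;  5·m + (2189/1600)·b = 617/40.
Determinant 110·(2189/1600) − 5² = 20079/160.
m = (239·(2189/1600) − 5·(617/40))/(20079/160) = 44419/22310; b = (110·(617/40) − 5·239)/(20079/160) = 8920/2231.

m = 1.991, b = 3.998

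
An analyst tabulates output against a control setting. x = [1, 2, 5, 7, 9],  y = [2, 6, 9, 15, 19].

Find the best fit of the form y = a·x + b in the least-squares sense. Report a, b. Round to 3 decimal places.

a = 2.013, b = 0.536

Sums needed: Σx·x = 160, Σx = 24, Σ1 = 5.
Right-hand side: Σx·y = 335, Σy = 51.
Normal equations: [[160, 24]; [24, 5]]·[a, b]ᵀ = [335, 51]ᵀ.
Eliminating b: 5·(row 1) − 24·(row 2) gives 224·a = 5·335 − 24·51 = 451, so a = 451/224.
Then b = (51 − 24·(451/224))/5 = 15/28.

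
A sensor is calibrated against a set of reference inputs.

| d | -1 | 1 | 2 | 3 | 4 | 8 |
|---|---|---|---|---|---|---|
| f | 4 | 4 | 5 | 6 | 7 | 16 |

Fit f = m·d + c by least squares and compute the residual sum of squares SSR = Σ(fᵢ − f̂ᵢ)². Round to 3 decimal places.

The normal equations are: 95·m + 17·c = 184;  17·m + 6·c = 42.
det = 95·6 − 17² = 281.
m = (184·6 − 17·42)/281 = 390/281; c = (95·42 − 17·184)/281 = 862/281.
Residuals: 652/281, -128/281, -237/281, -346/281, -455/281, 514/281; SSR = 3874/281.

SSR = 13.786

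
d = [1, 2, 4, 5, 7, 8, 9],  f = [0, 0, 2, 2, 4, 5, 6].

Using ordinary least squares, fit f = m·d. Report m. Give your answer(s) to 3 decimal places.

m = 0.583

Compute the Gram sums: Σd·d = 240.
And Σd·f = 140.
Normal equations: [[240]]·[m]ᵀ = [140]ᵀ.
Hence m = 140 / 240 ≈ 0.583333.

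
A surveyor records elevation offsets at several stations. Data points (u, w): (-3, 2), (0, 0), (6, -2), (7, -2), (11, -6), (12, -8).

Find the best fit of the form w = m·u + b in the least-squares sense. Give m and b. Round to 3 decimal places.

The normal system XᵀX·[m, b]ᵀ = Xᵀw is [[359, 33]; [33, 6]]·[m, b]ᵀ = [-194, -16]ᵀ.
Eliminating b: 6·(row 1) − 33·(row 2) gives 1065·m = 6·(-194) − 33·(-16) = -636, so m = -212/355.
Then b = ((-16) − 33·(-212/355))/6 = 658/1065.

m = -0.597, b = 0.618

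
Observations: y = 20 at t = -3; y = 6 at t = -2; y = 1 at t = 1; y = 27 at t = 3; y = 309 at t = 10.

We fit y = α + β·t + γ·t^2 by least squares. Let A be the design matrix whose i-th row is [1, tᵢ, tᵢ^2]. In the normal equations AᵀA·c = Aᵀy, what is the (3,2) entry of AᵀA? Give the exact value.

993

Row 3 ↔ basis t^2, column 2 ↔ basis t, so (AᵀA)_{3,2} = Σᵢ (t^2)·(t) = (9)·(-3) + (4)·(-2) + (1)·(1) + (9)·(3) + (100)·(10) = 993.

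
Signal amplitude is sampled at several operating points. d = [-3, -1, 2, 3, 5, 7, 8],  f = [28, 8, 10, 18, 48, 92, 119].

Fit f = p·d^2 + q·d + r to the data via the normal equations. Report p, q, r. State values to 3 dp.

Sums needed: Σd^2·d^2 = 7301, Σd^2·d = 987, Σd^2 = 161, Σd·d = 161, Σd = 21, Σ1 = 7.
Moment sums: Σd^2·f = 13786, Σd·f = 1818, Σf = 323.
Row-reducing yields p = 13935/7042, q = -10659/7042, r = 18205/3521.

p = 1.979, q = -1.514, r = 5.170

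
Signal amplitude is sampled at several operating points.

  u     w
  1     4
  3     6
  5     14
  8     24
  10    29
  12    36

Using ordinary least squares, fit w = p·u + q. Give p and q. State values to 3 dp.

p = 3.034, q = -0.885

Entries of XᵀX: Σu·u = 343, Σu = 39, Σ1 = 6.
And Σu·w = 1006, Σw = 113.
Normal equations: [[343, 39]; [39, 6]]·[p, q]ᵀ = [1006, 113]ᵀ.
Δ = 343·6 − 39² = 537.
p = (1006·6 − 39·113)/537 = 543/179; q = (343·113 − 39·1006)/537 = -475/537.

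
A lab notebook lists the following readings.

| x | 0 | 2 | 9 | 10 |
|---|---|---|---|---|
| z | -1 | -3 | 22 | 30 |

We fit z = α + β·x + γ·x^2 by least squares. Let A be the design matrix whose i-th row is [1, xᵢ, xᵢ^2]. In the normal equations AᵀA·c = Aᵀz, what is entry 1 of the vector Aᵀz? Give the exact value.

Entry 1 ↔ basis 1, so (Aᵀz)_{1} = Σᵢ zᵢ = (1)·(-1) + (1)·(-3) + (1)·(22) + (1)·(30) = 48.

48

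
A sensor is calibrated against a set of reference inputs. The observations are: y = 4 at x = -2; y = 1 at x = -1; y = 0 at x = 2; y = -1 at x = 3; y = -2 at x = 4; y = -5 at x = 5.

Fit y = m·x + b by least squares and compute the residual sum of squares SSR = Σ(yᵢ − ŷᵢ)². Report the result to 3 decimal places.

SSR = 5.322

Setting ∂/∂m … = 0 gives: 59·m + 11·b = -45;  11·m + 6·b = -3.
(Σx·x = 59, Σx = 11, Σ1 = 6, Σx·y = -45, Σy = -3.)
Eliminating b: 6·(row 1) − 11·(row 2) gives 233·m = 6·(-45) − 11·(-3) = -237, so m = -237/233.
Then b = ((-3) − 11·(-237/233))/6 = 318/233.
Residuals: 140/233, -322/233, 156/233, 160/233, 164/233, -298/233; SSR = 1240/233.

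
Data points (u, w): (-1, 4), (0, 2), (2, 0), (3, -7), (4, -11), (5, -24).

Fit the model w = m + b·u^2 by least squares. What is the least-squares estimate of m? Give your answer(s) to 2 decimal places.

Forming XᵀX = [[6, 55]; [55, 979]] and Xᵀw = [-36, -835]ᵀ gives XᵀX·[m, b]ᵀ = Xᵀw.
det = 6·979 − 55² = 2849.
m = ((-36)·979 − 55·(-835))/2849 = 971/259; b = (6·(-835) − 55·(-36))/2849 = -3030/2849.

m = 3.75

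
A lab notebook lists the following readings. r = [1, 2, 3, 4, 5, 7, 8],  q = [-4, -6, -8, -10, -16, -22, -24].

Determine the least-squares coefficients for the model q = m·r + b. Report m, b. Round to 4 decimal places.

Normal-equation sums: Σr·r = 168, Σr = 30, Σ1 = 7.
Moment sums: Σr·q = -506, Σq = -90.
So AᵀA·[m, b]ᵀ = Aᵀq: [[168, 30]; [30, 7]]·[m, b]ᵀ = [-506, -90]ᵀ.
Eliminating b: 7·(row 1) − 30·(row 2) gives 276·m = 7·(-506) − 30·(-90) = -842, so m = -421/138.
Then b = ((-90) − 30·(-421/138))/7 = 5/23.

m = -3.0507, b = 0.2174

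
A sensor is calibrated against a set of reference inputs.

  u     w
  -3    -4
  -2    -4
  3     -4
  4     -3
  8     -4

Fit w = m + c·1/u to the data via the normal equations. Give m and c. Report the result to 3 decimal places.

MᵀM·[m, c]ᵀ = Mᵀw reads: 5·m + (-1/8)·c = -19;  (-1/8)·m + (317/576)·c = 3/4.
Δ = 5·(317/576) − (-1/8)² = 197/72.
m = ((-19)·(317/576) − (-1/8)·(3/4))/(197/72) = -5969/1576; c = (5·(3/4) − (-1/8)·(-19))/(197/72) = 99/197.

m = -3.787, c = 0.503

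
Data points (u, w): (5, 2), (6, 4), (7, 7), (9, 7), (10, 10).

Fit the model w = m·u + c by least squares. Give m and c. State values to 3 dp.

MᵀM·[m, c]ᵀ = Mᵀw reads: 291·m + 37·c = 246;  37·m + 5·c = 30.
(Σu·u = 291, Σu = 37, Σ1 = 5, Σu·w = 246, Σw = 30.)
Δ = 291·5 − 37² = 86.
m = (246·5 − 37·30)/86 = 60/43; c = (291·30 − 37·246)/86 = -186/43.

m = 1.395, c = -4.326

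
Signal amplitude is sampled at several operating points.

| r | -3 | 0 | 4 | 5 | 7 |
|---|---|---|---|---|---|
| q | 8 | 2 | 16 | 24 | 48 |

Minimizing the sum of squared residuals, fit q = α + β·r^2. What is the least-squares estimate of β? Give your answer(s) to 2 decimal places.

β = 0.95

The normal equations are: 5·α + 99·β = 98;  99·α + 3363·β = 3280.
(Σ1 = 5, Σr^2 = 99, Σr^2·r^2 = 3363, Σq = 98, Σr^2·q = 3280.)
Eliminating β: 3363·(row 1) − 99·(row 2) gives 7014·α = 3363·98 − 99·3280 = 4854, so α = 809/1169.
Then β = (3280 − 99·(809/1169))/3363 = 3349/3507.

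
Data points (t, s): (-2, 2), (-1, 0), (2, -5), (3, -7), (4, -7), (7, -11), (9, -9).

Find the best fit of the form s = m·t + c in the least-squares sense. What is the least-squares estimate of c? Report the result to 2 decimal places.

Compute the Gram sums: Σt·t = 164, Σt = 22, Σ1 = 7.
Moment sums: Σt·s = -221, Σs = -37.
Normal equations: [[164, 22]; [22, 7]]·[m, c]ᵀ = [-221, -37]ᵀ.
Determinant 164·7 − 22² = 664.
m = ((-221)·7 − 22·(-37))/664 = -733/664; c = (164·(-37) − 22·(-221))/664 = -603/332.

c = -1.82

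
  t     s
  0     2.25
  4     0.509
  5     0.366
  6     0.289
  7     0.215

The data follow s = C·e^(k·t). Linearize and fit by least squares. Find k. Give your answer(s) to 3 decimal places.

k = -0.338

With ln sᵢ as the transformed response and tᵢ as the regressor:
Over the data: Σt = 22.0000, Σ(t)² = 126.0000, Σln s = -3.6479, Σt·ln s = -25.9346.
Normal system: [[126.0000, 22.0000]; [22.0000, 5]]·[k, ln C]ᵀ = [-25.9346, -3.6479]ᵀ.
Δ = 126.0000·5 − (22.0000)² = 146.0000; k = (-25.9346·5 − 22.0000·-3.6479)/146.0000 = -0.33848, ln C = (126.0000·-3.6479 − 22.0000·-25.9346)/146.0000 = 0.75973.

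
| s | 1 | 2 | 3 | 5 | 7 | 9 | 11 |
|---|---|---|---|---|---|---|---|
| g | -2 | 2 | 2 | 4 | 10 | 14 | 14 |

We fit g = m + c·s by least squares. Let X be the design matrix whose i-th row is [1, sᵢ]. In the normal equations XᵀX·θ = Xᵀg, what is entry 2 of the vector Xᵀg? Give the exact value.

378

Entry 2 ↔ basis s, so (Xᵀg)_{2} = Σᵢ (s)·gᵢ = (1)·(-2) + (2)·(2) + (3)·(2) + (5)·(4) + (7)·(10) + (9)·(14) + (11)·(14) = 378.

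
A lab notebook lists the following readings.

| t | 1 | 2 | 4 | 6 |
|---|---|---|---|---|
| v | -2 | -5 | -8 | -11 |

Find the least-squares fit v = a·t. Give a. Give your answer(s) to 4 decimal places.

a = -1.9298

The normal equations are: 57·a = -110.
Hence a = -110 / 57 ≈ -1.92982.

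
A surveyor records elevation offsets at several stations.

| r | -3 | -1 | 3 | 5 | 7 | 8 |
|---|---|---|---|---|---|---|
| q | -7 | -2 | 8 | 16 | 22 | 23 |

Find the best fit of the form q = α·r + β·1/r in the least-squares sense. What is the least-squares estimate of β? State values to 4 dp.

β = -1.4527

From the data, Σr·r = 157, Σr·1/r = 6, Σ1/r·1/r = 916049/705600.
Moment sums: Σr·q = 465, Σ1/r·q = 4541/280.
Normal equations: [[157, 6]; [6, 916049/705600]]·[α, β]ᵀ = [465, 4541/280]ᵀ.
Eliminating β: (916049/705600)·(row 1) − 6·(row 2) gives (118418093/705600)·α = (916049/705600)·465 − 6·(4541/280) = 23820191/47040, so α = 357302865/118418093.
Then β = ((4541/280) − 6·(357302865/118418093))/(916049/705600) = -172022760/118418093.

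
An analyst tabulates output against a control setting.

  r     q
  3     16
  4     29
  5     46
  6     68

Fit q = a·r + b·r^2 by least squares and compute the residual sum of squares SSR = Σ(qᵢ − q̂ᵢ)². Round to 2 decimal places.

Sums needed: Σr·r = 86, Σr·r^2 = 432, Σr^2·r^2 = 2258.
Moment sums: Σr·q = 802, Σr^2·q = 4206.
Δ = 86·2258 − 432² = 7564.
a = (802·2258 − 432·4206)/7564 = -49/61; b = (86·4206 − 432·802)/7564 = 123/61.
Residuals: 16/61, -3/61, -24/61, 14/61; SSR = 17/61.

SSR = 0.28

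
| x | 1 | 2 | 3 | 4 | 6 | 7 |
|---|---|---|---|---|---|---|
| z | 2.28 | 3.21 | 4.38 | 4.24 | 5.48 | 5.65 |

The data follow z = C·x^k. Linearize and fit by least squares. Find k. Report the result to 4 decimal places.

k = 0.4679

Let Y = ln z. Fitting Y = k·ln x + ln C by least squares:
Σln x = 6.9157, Σ(ln x)² = 10.6062, Σln z = 8.3448, Σln x·ln z = 10.8513.
Normal system: [[10.6062, 6.9157]; [6.9157, 6]]·[k, ln C]ᵀ = [10.8513, 8.3448]ᵀ.
Solving (det = 15.8099): k = 0.46790, ln C = 0.85150.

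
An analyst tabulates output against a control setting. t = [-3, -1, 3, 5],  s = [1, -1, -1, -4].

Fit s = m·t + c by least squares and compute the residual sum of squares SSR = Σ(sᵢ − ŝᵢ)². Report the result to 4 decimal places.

SSR = 2.7500

The normal system MᵀM·[m, c]ᵀ = Mᵀs is [[44, 4]; [4, 4]]·[m, c]ᵀ = [-25, -5]ᵀ.
Eliminating c: 4·(row 1) − 4·(row 2) gives 160·m = 4·(-25) − 4·(-5) = -80, so m = -1/2.
Then c = ((-5) − 4·(-1/2))/4 = -3/4.
Residuals: 1/4, -3/4, 5/4, -3/4; SSR = 11/4.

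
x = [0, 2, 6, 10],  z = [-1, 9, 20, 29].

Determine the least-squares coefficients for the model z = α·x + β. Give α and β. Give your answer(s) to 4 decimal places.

α = 2.9068, β = 1.1695

Sums needed: Σx·x = 140, Σx = 18, Σ1 = 4.
And Σx·z = 428, Σz = 57.
So AᵀA·[α, β]ᵀ = Aᵀz: [[140, 18]; [18, 4]]·[α, β]ᵀ = [428, 57]ᵀ.
Determinant 140·4 − 18² = 236.
α = (428·4 − 18·57)/236 = 343/118; β = (140·57 − 18·428)/236 = 69/59.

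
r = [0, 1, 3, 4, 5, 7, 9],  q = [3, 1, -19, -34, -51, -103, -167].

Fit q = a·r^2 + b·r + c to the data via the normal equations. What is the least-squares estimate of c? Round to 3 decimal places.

From the data, Σr^2·r^2 = 9925, Σr^2·r = 1289, Σr^2 = 181, Σr·r = 181, Σr = 29, Σ1 = 7.
Moment sums: Σr^2·q = -20563, Σr·q = -2671, Σq = -370.
Row-reducing yields a = -32407/16632, b = -23951/16632, c = 377/108.

c = 3.491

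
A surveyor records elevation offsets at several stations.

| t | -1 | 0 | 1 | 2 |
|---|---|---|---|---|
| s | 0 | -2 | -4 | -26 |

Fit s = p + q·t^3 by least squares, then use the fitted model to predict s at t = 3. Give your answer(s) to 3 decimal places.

ŝ = -82.000

Forming MᵀM = [[4, 8]; [8, 66]] and Mᵀs = [-32, -212]ᵀ gives MᵀM·[p, q]ᵀ = Mᵀs.
Determinant 4·66 − 8² = 200.
p = ((-32)·66 − 8·(-212))/200 = -52/25; q = (4·(-212) − 8·(-32))/200 = -74/25.
At t = 3: ŝ = (-52/25)·(1) + (-74/25)·(27) = -82.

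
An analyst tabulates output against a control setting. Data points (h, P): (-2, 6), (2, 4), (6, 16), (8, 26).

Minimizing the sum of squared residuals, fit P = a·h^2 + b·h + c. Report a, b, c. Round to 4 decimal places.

a = 0.4077, b = -0.4183, c = 3.4573

Normal-equation sums: Σh^2·h^2 = 5424, Σh^2·h = 728, Σh^2 = 108, Σh·h = 108, Σh = 14, Σ1 = 4.
Right-hand side: Σh^2·P = 2280, Σh·P = 300, ΣP = 52.
MᵀM·[a, b, c]ᵀ = MᵀP becomes [[5424, 728, 108]; [728, 108, 14]; [108, 14, 4]]·[a, b, c]ᵀ = [2280, 300, 52]ᵀ.
Solving the 3×3 system (Gaussian elimination) gives a = 649/1592, b = -333/796, c = 688/199.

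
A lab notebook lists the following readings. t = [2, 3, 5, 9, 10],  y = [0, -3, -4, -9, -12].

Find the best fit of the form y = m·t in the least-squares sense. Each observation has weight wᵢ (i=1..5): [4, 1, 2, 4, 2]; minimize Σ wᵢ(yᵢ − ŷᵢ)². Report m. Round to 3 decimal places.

m = -1.023

Normal-equation sums: Σwᵢ·t·t = 599.
And Σwᵢ·t·y = -613.
XᵀWX·[m]ᵀ = XᵀWy becomes [[599]]·[m]ᵀ = [-613]ᵀ.
m = (-613)/599 = -1.02337.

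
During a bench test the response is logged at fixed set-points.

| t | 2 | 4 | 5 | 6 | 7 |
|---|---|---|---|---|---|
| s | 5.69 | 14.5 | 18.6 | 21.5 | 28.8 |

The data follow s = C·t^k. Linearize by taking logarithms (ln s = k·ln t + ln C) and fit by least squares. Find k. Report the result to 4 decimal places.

With ln sᵢ as the transformed response and ln tᵢ as the regressor:
XᵀX = [[11.9895, 7.4265]; [7.4265, 5]], rhs = [21.6532, 13.7644]ᵀ  (here Σln t = 7.4265, Σ(ln t)² = 11.9895, Σln s = 13.7644, Σln t·ln s = 21.6532).
Solving (det = 4.7940): k = 1.26066, ln C = 0.88042.

k = 1.2607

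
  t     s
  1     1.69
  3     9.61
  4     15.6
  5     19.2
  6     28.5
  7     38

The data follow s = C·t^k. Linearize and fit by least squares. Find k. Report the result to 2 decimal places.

With ln sᵢ as the transformed response and ln tᵢ as the regressor:
Over the data: Σln t = 7.8320, Σ(ln t)² = 12.7160, Σln s = 15.4772, Σln t·ln s = 24.1309.
Normal system: [[12.7160, 7.8320]; [7.8320, 6]]·[k, ln C]ᵀ = [24.1309, 15.4772]ᵀ.
Slope k = (n·Σln t·ln s − Σln t·Σln s)/(n·Σ(ln t)² − (Σln t)²) = (6·24.1309 − 7.8320·15.4772)/14.9557 = 1.57582; ln C = (Σln s − k·Σln t)/n = 0.52256.

k = 1.58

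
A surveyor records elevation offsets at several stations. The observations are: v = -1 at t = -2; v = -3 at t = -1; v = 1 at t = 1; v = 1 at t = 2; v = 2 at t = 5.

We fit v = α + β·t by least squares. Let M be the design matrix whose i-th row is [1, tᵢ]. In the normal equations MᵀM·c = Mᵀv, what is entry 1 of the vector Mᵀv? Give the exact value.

Entry 1 ↔ basis 1, so (Mᵀv)_{1} = Σᵢ vᵢ = (1)·(-1) + (1)·(-3) + (1)·(1) + (1)·(1) + (1)·(2) = 0.

0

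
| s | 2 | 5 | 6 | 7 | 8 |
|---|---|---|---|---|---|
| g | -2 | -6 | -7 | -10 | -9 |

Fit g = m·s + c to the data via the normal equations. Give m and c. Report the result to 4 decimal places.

From the data, Σs·s = 178, Σs = 28, Σ1 = 5.
For Mᵀg: Σs·g = -218, Σg = -34.
So MᵀM·[m, c]ᵀ = Mᵀg: [[178, 28]; [28, 5]]·[m, c]ᵀ = [-218, -34]ᵀ.
Determinant 178·5 − 28² = 106.
m = ((-218)·5 − 28·(-34))/106 = -69/53; c = (178·(-34) − 28·(-218))/106 = 26/53.

m = -1.3019, c = 0.4906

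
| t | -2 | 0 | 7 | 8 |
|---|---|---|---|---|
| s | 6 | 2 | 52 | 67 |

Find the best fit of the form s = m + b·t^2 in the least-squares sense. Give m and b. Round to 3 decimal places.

m = 1.984, b = 1.018

Compute the Gram sums: Σ1 = 4, Σt^2 = 117, Σt^2·t^2 = 6513.
For Mᵀs: Σs = 127, Σt^2·s = 6860.
Eliminating b: 6513·(row 1) − 117·(row 2) gives 12363·m = 6513·127 − 117·6860 = 24531, so m = 629/317.
Then b = (6860 − 117·(629/317))/6513 = 12581/12363.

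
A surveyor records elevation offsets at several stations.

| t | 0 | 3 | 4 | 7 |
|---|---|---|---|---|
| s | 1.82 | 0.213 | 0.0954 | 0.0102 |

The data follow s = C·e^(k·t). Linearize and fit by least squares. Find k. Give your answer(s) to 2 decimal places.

k = -0.74

With ln sᵢ as the transformed response and tᵢ as the regressor:
Σt = 14.0000, Σ(t)² = 74.0000, Σln s = -7.8827, Σt·ln s = -46.1357.
Equations: 74.0000·k + 14.0000·ln C = -46.1357;  14.0000·k + 4·ln C = -7.8827.
Δ = 74.0000·4 − (14.0000)² = 100.0000; k = (-46.1357·4 − 14.0000·-7.8827)/100.0000 = -0.74185, ln C = (74.0000·-7.8827 − 14.0000·-46.1357)/100.0000 = 0.62582.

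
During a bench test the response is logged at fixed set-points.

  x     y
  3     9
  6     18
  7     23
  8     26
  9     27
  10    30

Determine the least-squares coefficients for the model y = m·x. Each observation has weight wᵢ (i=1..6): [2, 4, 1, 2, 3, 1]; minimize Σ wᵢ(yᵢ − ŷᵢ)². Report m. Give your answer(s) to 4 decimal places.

m = 3.0674

Sums needed: Σwᵢ·x·x = 682.
Right-hand side: Σwᵢ·x·y = 2092.
AᵀWA·[m]ᵀ = AᵀWy becomes [[682]]·[m]ᵀ = [2092]ᵀ.
m = 2092/682 = 3.06745.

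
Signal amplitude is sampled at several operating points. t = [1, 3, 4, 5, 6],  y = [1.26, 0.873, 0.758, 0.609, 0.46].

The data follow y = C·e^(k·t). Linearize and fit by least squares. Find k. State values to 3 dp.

k = -0.196

Taking logs, ln y = k·t + ln C, so regress ln y on t.
XᵀX = [[87.0000, 19.0000]; [19.0000, 5]], rhs = [-8.4235, -1.4542]ᵀ  (here Σt = 19.0000, Σ(t)² = 87.0000, Σln y = -1.4542, Σt·ln y = -8.4235).
Δ = 87.0000·5 − (19.0000)² = 74.0000; k = (-8.4235·5 − 19.0000·-1.4542)/74.0000 = -0.19577, ln C = (87.0000·-1.4542 − 19.0000·-8.4235)/74.0000 = 0.45307.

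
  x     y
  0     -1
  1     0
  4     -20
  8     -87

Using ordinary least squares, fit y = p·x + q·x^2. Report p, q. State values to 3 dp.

Entries of MᵀM: Σx·x = 81, Σx·x^2 = 577, Σx^2·x^2 = 4353.
For Mᵀy: Σx·y = -776, Σx^2·y = -5888.
Eliminating q: 4353·(row 1) − 577·(row 2) gives 19664·p = 4353·(-776) − 577·(-5888) = 19448, so p = 2431/2458.
Then q = ((-5888) − 577·(2431/2458))/4353 = -3647/2458.

p = 0.989, q = -1.484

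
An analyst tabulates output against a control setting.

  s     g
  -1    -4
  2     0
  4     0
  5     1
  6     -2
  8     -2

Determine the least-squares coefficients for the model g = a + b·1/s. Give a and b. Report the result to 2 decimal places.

a = -1.28, b = 2.81

From the data, Σ1 = 6, Σ1/s = 29/120, Σ1/s·1/s = 20101/14400.
And Σg = -7, Σ1/s·g = 217/60.
So MᵀM·[a, b]ᵀ = Mᵀg: [[6, 29/120]; [29/120, 20101/14400]]·[a, b]ᵀ = [-7, 217/60]ᵀ.
Δ = 6·(20101/14400) − (29/120)² = 23953/2880.
a = ((-7)·(20101/14400) − (29/120)·(217/60))/(23953/2880) = -153293/119765; b = (6·(217/60) − (29/120)·(-7))/(23953/2880) = 67368/23953.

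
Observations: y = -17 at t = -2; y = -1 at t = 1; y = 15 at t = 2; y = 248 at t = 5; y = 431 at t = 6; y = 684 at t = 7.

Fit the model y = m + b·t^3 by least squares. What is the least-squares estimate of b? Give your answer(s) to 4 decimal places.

b = 1.9999

Compute the Gram sums: Σ1 = 6, Σt^3 = 685, Σt^3·t^3 = 180059.
For Aᵀy: Σy = 1360, Σt^3·y = 358963.
Normal equations: [[6, 685]; [685, 180059]]·[m, b]ᵀ = [1360, 358963]ᵀ.
Determinant 6·180059 − 685² = 611129.
m = (1360·180059 − 685·358963)/611129 = -1009415/611129; b = (6·358963 − 685·1360)/611129 = 1222178/611129.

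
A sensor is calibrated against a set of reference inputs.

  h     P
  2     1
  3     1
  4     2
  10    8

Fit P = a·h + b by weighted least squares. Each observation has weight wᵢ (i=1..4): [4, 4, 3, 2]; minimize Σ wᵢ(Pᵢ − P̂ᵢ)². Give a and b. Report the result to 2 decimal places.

Normal-equation sums: Σwᵢ·h·h = 300, Σwᵢ·h = 52, Σwᵢ·1 = 13.
And Σwᵢ·h·P = 204, Σwᵢ·P = 30.
Normal equations: [[300, 52]; [52, 13]]·[a, b]ᵀ = [204, 30]ᵀ.
Eliminating b: 13·(row 1) − 52·(row 2) gives 1196·a = 13·204 − 52·30 = 1092, so a = 21/23.
Then b = (30 − 52·(21/23))/13 = -402/299.

a = 0.91, b = -1.34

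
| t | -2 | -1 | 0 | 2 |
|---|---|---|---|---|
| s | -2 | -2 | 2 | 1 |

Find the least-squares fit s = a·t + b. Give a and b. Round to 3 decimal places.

a = 0.886, b = -0.029

Compute the Gram sums: Σt·t = 9, Σt = -1, Σ1 = 4.
Right-hand side: Σt·s = 8, Σs = -1.
Normal equations: [[9, -1]; [-1, 4]]·[a, b]ᵀ = [8, -1]ᵀ.
Δ = 9·4 − (-1)² = 35.
a = (8·4 − (-1)·(-1))/35 = 31/35; b = (9·(-1) − (-1)·8)/35 = -1/35.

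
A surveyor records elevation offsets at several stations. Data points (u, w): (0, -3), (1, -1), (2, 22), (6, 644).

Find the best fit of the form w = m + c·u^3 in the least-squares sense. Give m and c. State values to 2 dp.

m = -3.00, c = 3.00

With design matrix A, AᵀA = [[4, 225]; [225, 46721]] and Aᵀw = [662, 139279]ᵀ.
Δ = 4·46721 − 225² = 136259.
m = (662·46721 − 225·139279)/136259 = -408473/136259; c = (4·139279 − 225·662)/136259 = 408166/136259.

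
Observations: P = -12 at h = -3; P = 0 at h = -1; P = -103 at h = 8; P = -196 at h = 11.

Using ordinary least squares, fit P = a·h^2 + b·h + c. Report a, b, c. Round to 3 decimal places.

a = -1.615, b = -0.199, c = 1.722

From the data, Σh^2·h^2 = 18819, Σh^2·h = 1815, Σh^2 = 195, Σh·h = 195, Σh = 15, Σ1 = 4.
Moment sums: Σh^2·P = -30416, Σh·P = -2944, ΣP = -311.
AᵀA·[a, b, c]ᵀ = AᵀP becomes [[18819, 1815, 195]; [1815, 195, 15]; [195, 15, 4]]·[a, b, c]ᵀ = [-30416, -2944, -311]ᵀ.
Solving the 3×3 system (Gaussian elimination) gives a = -6332/3921, b = -3901/19605, c = 2251/1307.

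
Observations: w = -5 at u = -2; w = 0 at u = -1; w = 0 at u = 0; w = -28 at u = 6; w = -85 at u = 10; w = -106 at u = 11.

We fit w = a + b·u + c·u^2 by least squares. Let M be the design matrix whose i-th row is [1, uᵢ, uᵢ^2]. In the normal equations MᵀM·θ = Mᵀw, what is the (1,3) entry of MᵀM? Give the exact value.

262

Row 1 ↔ basis 1, column 3 ↔ basis u^2, so (MᵀM)_{1,3} = Σᵢ u^2 = (1)·(4) + (1)·(1) + (1)·(0) + (1)·(36) + (1)·(100) + (1)·(121) = 262.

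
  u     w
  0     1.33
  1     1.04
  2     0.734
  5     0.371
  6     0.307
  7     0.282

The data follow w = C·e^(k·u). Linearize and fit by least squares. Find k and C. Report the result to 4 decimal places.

k = -0.2290, C = 1.2597

Let Y = ln w. Fitting Y = k·u + ln C by least squares:
AᵀA = [[115.0000, 21.0000]; [21.0000, 6]], rhs = [-21.4834, -3.4232]ᵀ  (here Σu = 21.0000, Σ(u)² = 115.0000, Σln w = -3.4232, Σu·ln w = -21.4834).
Slope k = (n·Σu·ln w − Σu·Σln w)/(n·Σ(u)² − (Σu)²) = (6·-21.4834 − 21.0000·-3.4232)/249.0000 = -0.22897; ln C = (Σln w − k·Σu)/n = 0.23088, so C = exp(0.23088) = 1.25971.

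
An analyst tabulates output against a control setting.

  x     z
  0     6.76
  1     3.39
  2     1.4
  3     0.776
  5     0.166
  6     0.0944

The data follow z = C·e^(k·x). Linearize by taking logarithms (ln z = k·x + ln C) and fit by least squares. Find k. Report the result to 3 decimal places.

Let Y = ln z. Fitting Y = k·x + ln C by least squares:
AᵀA = [[75.0000, 17.0000]; [17.0000, 6]], rhs = [-22.0072, -0.9413]ᵀ  (here Σx = 17.0000, Σ(x)² = 75.0000, Σln z = -0.9413, Σx·ln z = -22.0072).
Δ = 75.0000·6 − (17.0000)² = 161.0000; k = (-22.0072·6 − 17.0000·-0.9413)/161.0000 = -0.72075, ln C = (75.0000·-0.9413 − 17.0000·-22.0072)/161.0000 = 1.88526.

k = -0.721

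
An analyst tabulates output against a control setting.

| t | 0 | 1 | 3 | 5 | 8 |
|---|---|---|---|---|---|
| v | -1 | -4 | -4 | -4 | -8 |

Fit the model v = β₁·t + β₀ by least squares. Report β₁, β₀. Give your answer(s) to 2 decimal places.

β₁ = -0.69, β₀ = -1.84

Normal-equation sums: Σt·t = 99, Σt = 17, Σ1 = 5.
Right-hand side: Σt·v = -100, Σv = -21.
XᵀX·[β₁, β₀]ᵀ = Xᵀv becomes [[99, 17]; [17, 5]]·[β₁, β₀]ᵀ = [-100, -21]ᵀ.
Eliminating β₀: 5·(row 1) − 17·(row 2) gives 206·β₁ = 5·(-100) − 17·(-21) = -143, so β₁ = -143/206.
Then β₀ = ((-21) − 17·(-143/206))/5 = -379/206.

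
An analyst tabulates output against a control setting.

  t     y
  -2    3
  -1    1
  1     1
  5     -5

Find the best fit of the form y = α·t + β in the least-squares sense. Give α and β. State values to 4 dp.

α = -1.0783, β = 0.8087

From the data, Σt·t = 31, Σt = 3, Σ1 = 4.
And Σt·y = -31, Σy = 0.
Normal equations: [[31, 3]; [3, 4]]·[α, β]ᵀ = [-31, 0]ᵀ.
Eliminating β: 4·(row 1) − 3·(row 2) gives 115·α = 4·(-31) − 3·0 = -124, so α = -124/115.
Then β = (0 − 3·(-124/115))/4 = 93/115.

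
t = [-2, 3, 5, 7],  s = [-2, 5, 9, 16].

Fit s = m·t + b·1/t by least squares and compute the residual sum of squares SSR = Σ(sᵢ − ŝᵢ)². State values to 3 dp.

SSR = 2.402

XᵀX·[m, b]ᵀ = Xᵀs reads: 87·m + 4·b = 176;  4·m + (18589/44100)·b = 709/105.
(Σt·t = 87, Σt·1/t = 4, Σ1/t·1/t = 18589/44100, Σt·s = 176, Σ1/t·s = 709/105.)
Determinant 87·(18589/44100) − 4² = 303881/14700.
m = (176·(18589/44100) − 4·(709/105))/(303881/14700) = 2080544/911643; b = (87·(709/105) − 4·176)/(303881/14700) = -1713180/303881.
Residuals: -231968/911643, 9921/303881, -1170025/911643, 756700/911643; SSR = 2189726/911643.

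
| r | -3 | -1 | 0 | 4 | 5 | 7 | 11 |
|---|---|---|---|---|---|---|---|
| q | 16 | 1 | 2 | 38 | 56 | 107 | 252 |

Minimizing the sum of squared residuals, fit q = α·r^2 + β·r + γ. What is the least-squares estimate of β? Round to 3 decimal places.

Normal-equation sums: Σr^2·r^2 = 18005, Σr^2·r = 1835, Σr^2 = 221, Σr·r = 221, Σr = 23, Σ1 = 7.
Right-hand side: Σr^2·q = 37888, Σr·q = 3904, Σq = 472.
So AᵀA·[α, β, γ]ᵀ = Aᵀq: [[18005, 1835, 221]; [1835, 221, 23]; [221, 23, 7]]·[α, β, γ]ᵀ = [37888, 3904, 472]ᵀ.
Row-reducing yields α = 53489/27284, β = 33635/27284, γ = 20241/13642.

β = 1.233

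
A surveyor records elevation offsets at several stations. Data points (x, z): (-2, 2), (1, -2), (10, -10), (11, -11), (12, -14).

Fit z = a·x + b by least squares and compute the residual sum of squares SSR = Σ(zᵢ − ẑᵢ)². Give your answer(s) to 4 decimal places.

SSR = 2.9964

Sums needed: Σx·x = 370, Σx = 32, Σ1 = 5.
And Σx·z = -395, Σz = -35.
MᵀM·[a, b]ᵀ = Mᵀz becomes [[370, 32]; [32, 5]]·[a, b]ᵀ = [-395, -35]ᵀ.
Eliminating b: 5·(row 1) − 32·(row 2) gives 826·a = 5·(-395) − 32·(-35) = -855, so a = -855/826.
Then b = ((-35) − 32·(-855/826))/5 = -155/413.
Residuals: 18/59, -487/826, 300/413, 629/826, -71/59; SSR = 2475/826.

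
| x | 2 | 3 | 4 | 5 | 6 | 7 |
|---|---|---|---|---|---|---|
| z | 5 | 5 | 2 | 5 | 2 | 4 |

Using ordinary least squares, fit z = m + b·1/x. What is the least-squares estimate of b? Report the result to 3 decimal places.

Sums needed: Σ1 = 6, Σ1/x = 223/140, Σ1/x·1/x = 90281/176400.
Moment sums: Σz = 23, Σ1/x·z = 46/7.
Eliminating b: (90281/176400)·(row 1) − (223/140)·(row 2) gives (1255/2352)·m = (90281/176400)·23 − (223/140)·(46/7) = 230023/176400, so m = 230023/94125.
Then b = ((46/7) − (223/140)·(230023/94125))/(90281/176400) = 32844/6275.

b = 5.234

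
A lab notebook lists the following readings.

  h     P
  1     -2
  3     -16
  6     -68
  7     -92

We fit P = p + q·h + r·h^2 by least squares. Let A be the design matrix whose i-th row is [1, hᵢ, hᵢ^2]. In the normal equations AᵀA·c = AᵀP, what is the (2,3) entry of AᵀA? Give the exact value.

587

Row 2 ↔ basis h, column 3 ↔ basis h^2, so (AᵀA)_{2,3} = Σᵢ (h)·(h^2) = (1)·(1) + (3)·(9) + (6)·(36) + (7)·(49) = 587.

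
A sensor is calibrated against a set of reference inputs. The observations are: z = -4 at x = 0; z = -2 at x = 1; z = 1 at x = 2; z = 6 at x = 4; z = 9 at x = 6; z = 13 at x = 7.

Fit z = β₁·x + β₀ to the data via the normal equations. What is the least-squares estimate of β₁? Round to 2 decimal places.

β₁ = 2.35

The normal system AᵀA·[β₁, β₀]ᵀ = Aᵀz is [[106, 20]; [20, 6]]·[β₁, β₀]ᵀ = [169, 23]ᵀ.
Eliminating β₀: 6·(row 1) − 20·(row 2) gives 236·β₁ = 6·169 − 20·23 = 554, so β₁ = 277/118.
Then β₀ = (23 − 20·(277/118))/6 = -471/118.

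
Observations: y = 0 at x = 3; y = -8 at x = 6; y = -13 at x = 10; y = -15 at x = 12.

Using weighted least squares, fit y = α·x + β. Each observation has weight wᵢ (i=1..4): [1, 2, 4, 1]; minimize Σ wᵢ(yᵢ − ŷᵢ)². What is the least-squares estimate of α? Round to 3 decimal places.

With design matrix A, AᵀWA = [[625, 67]; [67, 8]] and AᵀWy = [-796, -83]ᵀ.
Eliminating β: 8·(row 1) − 67·(row 2) gives 511·α = 8·(-796) − 67·(-83) = -807, so α = -807/511.
Then β = ((-83) − 67·(-807/511))/8 = 1457/511.

α = -1.579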